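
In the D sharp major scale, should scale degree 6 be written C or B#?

B#

Each scale degree takes a distinct letter name. Degree 6 of a scale on D must use the letter B.
B# and C are enharmonically the same pitch, but only B# uses the letter B, so it is the correct spelling here.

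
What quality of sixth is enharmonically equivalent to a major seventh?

A major seventh spans 11 semitones.
A sixth spanning 11 semitones is doubly augmented (the major sixth is 9).

doubly augmented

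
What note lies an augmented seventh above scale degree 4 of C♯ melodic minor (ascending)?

Scale degree 4 of C# melodic minor (ascending) is F#.
An augmented seventh (12 semitones) above F# lands on the letter E, giving E##.

E##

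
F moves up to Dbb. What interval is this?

diminished sixth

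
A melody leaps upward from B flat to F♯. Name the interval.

augmented fifth

Counting letters B–C–D–E–F gives a fifth.
Bb→F# = 8 semitones, 1 wider than the perfect fifth (7), so augmented.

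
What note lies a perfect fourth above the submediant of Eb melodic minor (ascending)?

The submediant of Eb melodic minor (ascending) is C.
A perfect fourth (5 semitones) above C lands on the letter F, giving F.

F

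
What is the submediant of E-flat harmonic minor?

Degree 6 takes the letter 5 steps above E, which is C.
In harmonic minor, degree 6 sits 8 semitones above the tonic. Eb + 8 semitones is pitch class 11, spelled on C as Cb.

Cb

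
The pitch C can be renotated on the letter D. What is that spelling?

Plain D sits 2 semitones above C, so on the letter D the same pitch needs a double flat: Dbb.

Dbb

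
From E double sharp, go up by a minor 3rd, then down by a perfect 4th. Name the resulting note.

D##

A minor third up from E## is G## (letter G, 3 semitones up).
A perfect fourth down from G## is D## (letter D, 5 semitones down).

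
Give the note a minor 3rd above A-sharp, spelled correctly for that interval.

A third above A lands on the letter C.
A minor third spans 3 semitones, so A# moves to pitch class 1. On the letter C that is C#.

C#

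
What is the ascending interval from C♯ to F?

diminished fourth

Counting letters C–D–E–F gives a fourth.
C#→F = 4 semitones, 1 narrower than the perfect fourth (5), so diminished.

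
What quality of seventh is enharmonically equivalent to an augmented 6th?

An augmented sixth spans 10 semitones.
A seventh spanning 10 semitones is minor (the major seventh is 11).

minor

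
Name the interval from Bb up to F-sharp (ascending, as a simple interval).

augmented fifth

Counting letters B–C–D–E–F gives a fifth.
Bb→F# = 8 semitones, 1 wider than the perfect fifth (7), so augmented.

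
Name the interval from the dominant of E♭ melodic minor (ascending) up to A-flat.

minor seventh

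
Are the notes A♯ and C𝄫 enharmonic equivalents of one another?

A# = pitch class 10 and Cbb = pitch class 10 — the same pitch class, so they are enharmonic equivalents.

Yes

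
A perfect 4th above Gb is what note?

G up a perfect fourth is C, so the target letter is C.
From Gb, a perfect fourth is 5 semitones up: Cb.

Cb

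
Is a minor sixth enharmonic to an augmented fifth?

Yes

A minor sixth spans 8 semitones; an augmented fifth spans 8.
They are enharmonically equivalent.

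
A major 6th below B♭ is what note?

Db

B down a major sixth is D, so the target letter is D.
From Bb, a major sixth is 9 semitones down: Db.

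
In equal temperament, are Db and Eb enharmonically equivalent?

Two spellings are enharmonically equivalent only if they share a pitch class.
Here Db → 1, Eb → 3; 1 ≠ 3, so they are not.

No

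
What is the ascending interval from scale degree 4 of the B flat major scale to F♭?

Scale degree 4 of Bb major is Eb.
Eb up to Fb: letters E→F make it a second; 1 semitone makes it minor.

minor second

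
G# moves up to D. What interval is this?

Counting letters G–A–B–C–D gives a fifth.
G#→D = 6 semitones, 1 narrower than the perfect fifth (7), so diminished.

diminished fifth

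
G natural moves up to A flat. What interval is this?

Counting letters G–A gives a second.
G→Ab = 1 semitone, 1 narrower than the major second (2), so minor.

minor second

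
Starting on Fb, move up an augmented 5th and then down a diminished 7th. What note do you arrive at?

An augmented fifth up from Fb is C (letter C, 8 semitones up).
A diminished seventh down from C is D# (letter D, 9 semitones down).

D#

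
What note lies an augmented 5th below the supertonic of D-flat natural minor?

The supertonic of Db natural minor is Eb.
An augmented fifth (8 semitones) below Eb lands on the letter A, giving Abb.

Abb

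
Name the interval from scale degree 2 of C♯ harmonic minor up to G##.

augmented fourth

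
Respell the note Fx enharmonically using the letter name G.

G

F## is pitch class 7. The letter G alone is pitch class 7.
Pitch class 7 on G needs no accidental: G.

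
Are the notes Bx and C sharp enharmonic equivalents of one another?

B## = pitch class 1 and C# = pitch class 1 — the same pitch class, so they are enharmonic equivalents.

Yes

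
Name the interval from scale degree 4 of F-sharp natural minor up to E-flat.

Scale degree 4 of F# natural minor is B.
B up to Eb: letters B→E make it a fourth; 4 semitones makes it diminished.

diminished fourth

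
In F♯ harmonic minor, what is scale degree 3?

A

Degree 3 takes the letter 2 steps above F, which is A.
In harmonic minor, degree 3 sits 3 semitones above the tonic. F# + 3 semitones is pitch class 9, spelled on A as A.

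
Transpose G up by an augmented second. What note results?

A#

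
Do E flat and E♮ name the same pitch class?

No

Eb is pitch class 3; E is pitch class 4.
The pitch classes differ (3 vs. 4), so they are not enharmonic equivalents.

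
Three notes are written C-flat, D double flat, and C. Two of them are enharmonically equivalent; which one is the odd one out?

Cb

In 12-tone equal temperament, enharmonic equivalents share a pitch class. Cb is pitch class 11; Dbb is pitch class 0; C is pitch class 0.
Dbb and C share pitch class 0, while Cb is pitch class 11.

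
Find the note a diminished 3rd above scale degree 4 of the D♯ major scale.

Bb

Scale degree 4 of D# major is G#.
A diminished third (2 semitones) above G# lands on the letter B, giving Bb.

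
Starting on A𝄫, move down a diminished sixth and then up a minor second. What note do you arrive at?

A diminished sixth down from Abb is C (letter C, 7 semitones down).
A minor second up from C is Db (letter D, 1 semitone up).

Db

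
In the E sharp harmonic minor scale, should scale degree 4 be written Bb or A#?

A#

Each scale degree takes a distinct letter name. Degree 4 of a scale on E must use the letter A.
A# and Bb are enharmonically the same pitch, but only A# uses the letter A, so it is the correct spelling here.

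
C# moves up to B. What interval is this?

minor seventh

Counting letters C–D–E–F–G–A–B gives a seventh.
C#→B = 10 semitones, 1 narrower than the major seventh (11), so minor.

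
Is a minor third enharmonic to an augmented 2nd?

Yes

A minor third spans 3 semitones; an augmented second spans 3.
They are enharmonically equivalent.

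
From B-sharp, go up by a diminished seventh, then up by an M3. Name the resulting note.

C#

A diminished seventh up from B# is A (letter A, 9 semitones up).
A major third up from A is C# (letter C, 4 semitones up).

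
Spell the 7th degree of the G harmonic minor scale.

Degree 7 takes the letter 6 steps above G, which is F.
In harmonic minor, degree 7 sits 11 semitones above the tonic. G + 11 semitones is pitch class 6, spelled on F as F#.

F#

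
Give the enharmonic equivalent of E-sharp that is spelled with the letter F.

F

E# is pitch class 5. The letter F alone is pitch class 5.
Pitch class 5 on F needs no accidental: F.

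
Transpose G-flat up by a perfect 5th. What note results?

Db

G up a perfect fifth is D, so the target letter is D.
From Gb, a perfect fifth is 7 semitones up: Db.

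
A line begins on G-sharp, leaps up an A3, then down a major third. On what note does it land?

G##

An augmented third up from G# is B## (letter B, 5 semitones up).
A major third down from B## is G## (letter G, 4 semitones down).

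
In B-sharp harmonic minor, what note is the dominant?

The B# harmonic minor scale runs B# C## D# E# F## G# A##.
Degree 5 is F##.

F##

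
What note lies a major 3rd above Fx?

A third above F lands on the letter A.
A major third spans 4 semitones, so F## moves to pitch class 11. On the letter A that is A##.

A##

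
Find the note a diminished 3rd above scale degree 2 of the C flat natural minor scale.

Scale degree 2 of Cb natural minor is Db.
A diminished third (2 semitones) above Db lands on the letter F, giving Fbb.

Fbb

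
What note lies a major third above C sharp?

E#

C up a major third is E, so the target letter is E.
From C#, a major third is 4 semitones up: E#.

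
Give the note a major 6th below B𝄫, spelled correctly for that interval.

A sixth below B lands on the letter D.
A major sixth spans 9 semitones, so Bbb moves to pitch class 0. On the letter D that is Dbb.

Dbb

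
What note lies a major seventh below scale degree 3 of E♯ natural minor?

Scale degree 3 of E# natural minor is G#.
A major seventh (11 semitones) below G# lands on the letter A, giving A.

A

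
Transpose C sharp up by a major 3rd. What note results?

E#

A third above C lands on the letter E.
A major third spans 4 semitones, so C# moves to pitch class 5. On the letter E that is E#.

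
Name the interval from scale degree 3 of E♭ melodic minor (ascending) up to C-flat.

Scale degree 3 of Eb melodic minor (ascending) is Gb.
Gb up to Cb: letters G→C make it a fourth; 5 semitones makes it perfect.

perfect fourth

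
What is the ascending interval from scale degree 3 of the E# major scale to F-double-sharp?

Scale degree 3 of E# major is G##.
G## up to F##: letters G→F make it a seventh; 10 semitones makes it minor.

minor seventh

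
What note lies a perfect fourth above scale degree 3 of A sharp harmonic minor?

Scale degree 3 of A# harmonic minor is C#.
A perfect fourth (5 semitones) above C# lands on the letter F, giving F#.

F#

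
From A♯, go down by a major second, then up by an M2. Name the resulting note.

A major second down from A# is G# (letter G, 2 semitones down).
A major second up from G# is A# (letter A, 2 semitones up).

A#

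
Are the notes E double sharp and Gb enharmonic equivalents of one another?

E## is pitch class 6; Gb is pitch class 6.
All spellings map to pitch class 6, so they are enharmonically equivalent.

Yes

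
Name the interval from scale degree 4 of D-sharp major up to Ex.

Scale degree 4 of D# major is G#.
G# up to E##: letters G→E make it a sixth; 10 semitones makes it augmented.

augmented sixth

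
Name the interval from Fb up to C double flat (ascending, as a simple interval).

Counting letters F–G–A–B–C gives a fifth.
Fb→Cbb = 6 semitones, 1 narrower than the perfect fifth (7), so diminished.

diminished fifth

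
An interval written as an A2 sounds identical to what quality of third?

minor

An augmented second spans 3 semitones.
A third spanning 3 semitones is minor (the major third is 4).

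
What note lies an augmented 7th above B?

A seventh above B lands on the letter A.
An augmented seventh spans 12 semitones, so B moves to pitch class 11. On the letter A that is A##.

A##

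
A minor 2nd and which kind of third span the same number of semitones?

doubly diminished

A minor second spans 1 semitone.
A third spanning 1 semitone is doubly diminished (the major third is 4).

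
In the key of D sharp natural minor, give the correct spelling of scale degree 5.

A#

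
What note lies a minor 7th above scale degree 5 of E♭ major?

Scale degree 5 of Eb major is Bb.
A minor seventh (10 semitones) above Bb lands on the letter A, giving Ab.

Ab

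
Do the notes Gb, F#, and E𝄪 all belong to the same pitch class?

Gb is pitch class 6; F# is pitch class 6; E## is pitch class 6.
All spellings map to pitch class 6, so they are enharmonically equivalent.

Yes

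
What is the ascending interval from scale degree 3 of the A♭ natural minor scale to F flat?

Scale degree 3 of Ab natural minor is Cb.
Cb up to Fb: letters C→F make it a fourth; 5 semitones makes it perfect.

perfect fourth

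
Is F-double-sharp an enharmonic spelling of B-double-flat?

No

F## is pitch class 7; Bbb is pitch class 9.
The pitch classes differ (7 vs. 9), so they are not enharmonic equivalents.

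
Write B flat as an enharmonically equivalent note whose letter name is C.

Cbb

Plain C sits 2 semitones above Bb, so on the letter C the same pitch needs a double flat: Cbb.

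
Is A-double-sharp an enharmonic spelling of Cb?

A## is pitch class 11; Cb is pitch class 11.
All spellings map to pitch class 11, so they are enharmonically equivalent.

Yes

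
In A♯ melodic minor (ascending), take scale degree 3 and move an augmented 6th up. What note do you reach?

A##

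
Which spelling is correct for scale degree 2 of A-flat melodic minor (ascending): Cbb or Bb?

Each scale degree takes a distinct letter name. Degree 2 of a scale on A must use the letter B.
Bb and Cbb are enharmonically the same pitch, but only Bb uses the letter B, so it is the correct spelling here.

Bb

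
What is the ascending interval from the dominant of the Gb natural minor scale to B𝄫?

minor sixth

The dominant of Gb natural minor is Db.
Db up to Bbb: letters D→B make it a sixth; 8 semitones makes it minor.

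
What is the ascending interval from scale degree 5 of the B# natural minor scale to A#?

Scale degree 5 of B# natural minor is F##.
F## up to A#: letters F→A make it a third; 3 semitones makes it minor.

minor third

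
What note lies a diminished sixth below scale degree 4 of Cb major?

A

Scale degree 4 of Cb major is Fb.
A diminished sixth (7 semitones) below Fb lands on the letter A, giving A.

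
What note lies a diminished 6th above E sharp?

C

A sixth above E lands on the letter C.
A diminished sixth spans 7 semitones, so E# moves to pitch class 0. On the letter C that is C.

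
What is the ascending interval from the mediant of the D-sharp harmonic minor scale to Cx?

augmented fifth

The mediant of D# harmonic minor is F#.
F# up to C##: letters F→C make it a fifth; 8 semitones makes it augmented.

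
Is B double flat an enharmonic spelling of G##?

Yes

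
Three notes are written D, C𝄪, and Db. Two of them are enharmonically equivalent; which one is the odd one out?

In 12-tone equal temperament, enharmonic equivalents share a pitch class. D is pitch class 2; C## is pitch class 2; Db is pitch class 1.
D and C## share pitch class 2, while Db is pitch class 1.

Db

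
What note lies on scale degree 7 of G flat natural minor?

The Gb natural minor scale runs Gb Ab Bbb Cb Db Ebb Fb.
Degree 7 is Fb.

Fb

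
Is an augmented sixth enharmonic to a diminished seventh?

No

An augmented sixth spans 10 semitones; a diminished seventh spans 9.
The spans differ, so they are not enharmonic equivalents.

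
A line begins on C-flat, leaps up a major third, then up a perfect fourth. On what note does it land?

A major third up from Cb is Eb (letter E, 4 semitones up).
A perfect fourth up from Eb is Ab (letter A, 5 semitones up).

Ab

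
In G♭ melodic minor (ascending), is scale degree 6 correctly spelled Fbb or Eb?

Eb

Each scale degree takes a distinct letter name. Degree 6 of a scale on G must use the letter E.
Eb and Fbb are enharmonically the same pitch, but only Eb uses the letter E, so it is the correct spelling here.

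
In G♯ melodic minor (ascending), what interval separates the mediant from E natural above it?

perfect fourth

The mediant of G# melodic minor (ascending) is B.
B up to E: letters B→E make it a fourth; 5 semitones makes it perfect.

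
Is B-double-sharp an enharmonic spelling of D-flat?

Yes

B## = pitch class 1 and Db = pitch class 1 — the same pitch class, so they are enharmonic equivalents.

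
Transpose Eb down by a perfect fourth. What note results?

A fourth below E lands on the letter B.
A perfect fourth spans 5 semitones, so Eb moves to pitch class 10. On the letter B that is Bb.

Bb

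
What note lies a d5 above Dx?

D up a perfect fifth is A, so the target letter is A.
From D##, a diminished fifth is 6 semitones up: A#.

A#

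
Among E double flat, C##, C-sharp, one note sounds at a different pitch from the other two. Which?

C#

In 12-tone equal temperament, enharmonic equivalents share a pitch class. Ebb is pitch class 2; C## is pitch class 2; C# is pitch class 1.
Ebb and C## share pitch class 2, while C# is pitch class 1.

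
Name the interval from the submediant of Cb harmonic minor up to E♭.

augmented fifth

The submediant of Cb harmonic minor is Abb.
Abb up to Eb: letters A→E make it a fifth; 8 semitones makes it augmented.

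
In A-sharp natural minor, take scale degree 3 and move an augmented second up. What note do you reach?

D##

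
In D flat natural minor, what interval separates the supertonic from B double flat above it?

diminished fifth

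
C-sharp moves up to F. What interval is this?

The letter names run C→F, a span of 3 letter steps, so the interval is some kind of fourth.
C# to F is 4 semitones. A perfect fourth is 5, so 4 makes it diminished.

diminished fourth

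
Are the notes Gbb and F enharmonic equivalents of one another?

Gbb is pitch class 5; F is pitch class 5.
All spellings map to pitch class 5, so they are enharmonically equivalent.

Yes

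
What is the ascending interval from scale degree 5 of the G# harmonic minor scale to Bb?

Scale degree 5 of G# harmonic minor is D#.
D# up to Bb: letters D→B make it a sixth; 7 semitones makes it diminished.

diminished sixth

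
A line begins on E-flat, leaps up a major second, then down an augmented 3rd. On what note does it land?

Dbb

A major second up from Eb is F (letter F, 2 semitones up).
An augmented third down from F is Dbb (letter D, 5 semitones down).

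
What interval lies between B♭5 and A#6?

Counting letters B–C–D–E–F–G–A gives a seventh.
Bb→A# = 12 semitones, 1 wider than the major seventh (11), so augmented.

augmented seventh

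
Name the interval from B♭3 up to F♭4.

diminished fifth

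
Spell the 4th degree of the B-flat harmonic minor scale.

The Bb harmonic minor scale runs Bb C Db Eb F Gb A.
Degree 4 is Eb.

Eb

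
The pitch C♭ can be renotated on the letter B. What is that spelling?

B

Cb is pitch class 11. The letter B alone is pitch class 11.
Pitch class 11 on B needs no accidental: B.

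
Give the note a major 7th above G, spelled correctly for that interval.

G up a major seventh is F#, so the target letter is F.
From G, a major seventh is 11 semitones up: F#.

F#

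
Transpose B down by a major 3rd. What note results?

B down a major third is G, so the target letter is G.
From B, a major third is 4 semitones down: G.

G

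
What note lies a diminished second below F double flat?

F down a major second is Eb, so the target letter is E.
From Fbb, a diminished second is 0 semitones down: Eb.

Eb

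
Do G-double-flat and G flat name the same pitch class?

No

Gbb is pitch class 5; Gb is pitch class 6.
The pitch classes differ (5 vs. 6), so they are not enharmonic equivalents.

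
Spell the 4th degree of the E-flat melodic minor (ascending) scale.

Ab

Degree 4 takes the letter 3 steps above E, which is A.
In melodic minor (ascending), degree 4 sits 5 semitones above the tonic. Eb + 5 semitones is pitch class 8, spelled on A as Ab.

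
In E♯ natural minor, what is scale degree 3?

Degree 3 takes the letter 2 steps above E, which is G.
In natural minor, degree 3 sits 3 semitones above the tonic. E# + 3 semitones is pitch class 8, spelled on G as G#.

G#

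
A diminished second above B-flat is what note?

Cbb

A second above B lands on the letter C.
A diminished second spans 0 semitones, so Bb moves to pitch class 10. On the letter C that is Cbb.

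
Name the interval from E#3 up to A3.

Counting letters E–F–G–A gives a fourth.
E#→A = 4 semitones, 1 narrower than the perfect fourth (5), so diminished.

diminished fourth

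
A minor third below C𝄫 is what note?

Abb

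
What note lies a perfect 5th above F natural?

C

F up a perfect fifth is C, so the target letter is C.
From F, a perfect fifth is 7 semitones up: C.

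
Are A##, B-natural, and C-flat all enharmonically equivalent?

A## is pitch class 11; B is pitch class 11; Cb is pitch class 11.
All spellings map to pitch class 11, so they are enharmonically equivalent.

Yes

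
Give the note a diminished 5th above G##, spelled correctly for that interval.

G up a perfect fifth is D, so the target letter is D.
From G##, a diminished fifth is 6 semitones up: D#.

D#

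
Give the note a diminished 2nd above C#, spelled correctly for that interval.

A second above C lands on the letter D.
A diminished second spans 0 semitones, so C# moves to pitch class 1. On the letter D that is Db.

Db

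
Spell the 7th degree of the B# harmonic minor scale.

The B# harmonic minor scale runs B# C## D# E# F## G# A##.
Degree 7 is A##.

A##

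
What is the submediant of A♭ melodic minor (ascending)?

F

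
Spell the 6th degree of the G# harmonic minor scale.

E

Degree 6 takes the letter 5 steps above G, which is E.
In harmonic minor, degree 6 sits 8 semitones above the tonic. G# + 8 semitones is pitch class 4, spelled on E as E.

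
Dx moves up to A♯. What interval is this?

Counting letters D–E–F–G–A gives a fifth.
D##→A# = 6 semitones, 1 narrower than the perfect fifth (7), so diminished.

diminished fifth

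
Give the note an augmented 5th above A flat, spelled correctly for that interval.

A up a perfect fifth is E, so the target letter is E.
From Ab, an augmented fifth is 8 semitones up: E.

E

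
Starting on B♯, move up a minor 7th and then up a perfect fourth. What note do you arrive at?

D#

A minor seventh up from B# is A# (letter A, 10 semitones up).
A perfect fourth up from A# is D# (letter D, 5 semitones up).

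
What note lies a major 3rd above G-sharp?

B#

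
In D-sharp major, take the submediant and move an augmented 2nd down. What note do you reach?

A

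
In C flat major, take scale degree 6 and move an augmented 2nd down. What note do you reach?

Scale degree 6 of Cb major is Ab.
An augmented second (3 semitones) below Ab lands on the letter G, giving Gbb.

Gbb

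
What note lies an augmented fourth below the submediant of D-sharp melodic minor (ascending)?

F#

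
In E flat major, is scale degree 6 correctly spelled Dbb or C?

C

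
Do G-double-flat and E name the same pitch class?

Gbb is pitch class 5; E is pitch class 4.
The pitch classes differ (5 vs. 4), so they are not enharmonic equivalents.

No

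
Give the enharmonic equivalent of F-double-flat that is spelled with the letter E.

Eb

Plain E sits 1 semitone above Fbb, so on the letter E the same pitch needs a flat: Eb.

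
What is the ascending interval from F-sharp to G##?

augmented second

Counting letters F–G gives a second.
F#→G## = 3 semitones, 1 wider than the major second (2), so augmented.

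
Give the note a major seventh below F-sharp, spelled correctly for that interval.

F down a major seventh is Gb, so the target letter is G.
From F#, a major seventh is 11 semitones down: G.

G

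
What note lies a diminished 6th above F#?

A sixth above F lands on the letter D.
A diminished sixth spans 7 semitones, so F# moves to pitch class 1. On the letter D that is Db.

Db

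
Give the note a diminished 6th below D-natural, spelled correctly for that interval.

A sixth below D lands on the letter F.
A diminished sixth spans 7 semitones, so D moves to pitch class 7. On the letter F that is F##.

F##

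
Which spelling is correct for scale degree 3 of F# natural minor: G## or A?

A

Each scale degree takes a distinct letter name. Degree 3 of a scale on F must use the letter A.
A and G## are enharmonically the same pitch, but only A uses the letter A, so it is the correct spelling here.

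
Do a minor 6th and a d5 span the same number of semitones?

No

A minor sixth spans 8 semitones; a diminished fifth spans 6.
The spans differ, so they are not enharmonic equivalents.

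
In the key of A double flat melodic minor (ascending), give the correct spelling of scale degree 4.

Dbb

The Abb melodic minor (ascending) scale runs Abb Bbb Cbb Dbb Ebb Fb Gb.
Degree 4 is Dbb.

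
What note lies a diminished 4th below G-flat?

D

A fourth below G lands on the letter D.
A diminished fourth spans 4 semitones, so Gb moves to pitch class 2. On the letter D that is D.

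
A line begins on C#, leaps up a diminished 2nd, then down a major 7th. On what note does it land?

Ebb

A diminished second up from C# is Db (letter D, 0 semitones up).
A major seventh down from Db is Ebb (letter E, 11 semitones down).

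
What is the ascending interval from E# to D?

diminished seventh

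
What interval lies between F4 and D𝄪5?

doubly augmented sixth

The letter names run F→D, a span of 5 letter steps, so the interval is some kind of sixth.
F to D## is 11 semitones. A major sixth is 9, so 11 makes it doubly augmented.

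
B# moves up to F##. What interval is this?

Counting letters B–C–D–E–F gives a fifth.
B#→F## = 7 semitones, exactly the perfect fifth.

perfect fifth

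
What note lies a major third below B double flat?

Gbb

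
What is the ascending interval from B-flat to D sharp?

augmented third

Counting letters B–C–D gives a third.
Bb→D# = 5 semitones, 1 wider than the major third (4), so augmented.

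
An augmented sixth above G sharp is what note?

E##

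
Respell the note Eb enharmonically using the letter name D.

D#

Plain D sits 1 semitone below Eb, so on the letter D the same pitch needs a sharp: D#.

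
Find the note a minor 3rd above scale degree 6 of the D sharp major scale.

Scale degree 6 of D# major is B#.
A minor third (3 semitones) above B# lands on the letter D, giving D#.

D#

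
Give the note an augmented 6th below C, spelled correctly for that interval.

A sixth below C lands on the letter E.
An augmented sixth spans 10 semitones, so C moves to pitch class 2. On the letter E that is Ebb.

Ebb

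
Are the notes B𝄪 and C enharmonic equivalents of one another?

No

Two spellings are enharmonically equivalent only if they share a pitch class.
Here B## → 1, C → 0; 0 ≠ 1, so they are not.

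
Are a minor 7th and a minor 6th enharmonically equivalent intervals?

A minor seventh spans 10 semitones; a minor sixth spans 8.
The spans differ, so they are not enharmonic equivalents.

No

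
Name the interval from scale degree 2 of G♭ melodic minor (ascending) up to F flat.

minor sixth

Scale degree 2 of Gb melodic minor (ascending) is Ab.
Ab up to Fb: letters A→F make it a sixth; 8 semitones makes it minor.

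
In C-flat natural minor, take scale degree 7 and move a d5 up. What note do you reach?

Scale degree 7 of Cb natural minor is Bbb.
A diminished fifth (6 semitones) above Bbb lands on the letter F, giving Fbb.

Fbb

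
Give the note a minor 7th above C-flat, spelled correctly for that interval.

A seventh above C lands on the letter B.
A minor seventh spans 10 semitones, so Cb moves to pitch class 9. On the letter B that is Bbb.

Bbb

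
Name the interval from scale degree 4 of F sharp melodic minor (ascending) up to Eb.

Scale degree 4 of F# melodic minor (ascending) is B.
B up to Eb: letters B→E make it a fourth; 4 semitones makes it diminished.

diminished fourth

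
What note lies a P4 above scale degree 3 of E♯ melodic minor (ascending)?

Scale degree 3 of E# melodic minor (ascending) is G#.
A perfect fourth (5 semitones) above G# lands on the letter C, giving C#.

C#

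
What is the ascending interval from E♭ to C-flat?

minor sixth

Counting letters E–F–G–A–B–C gives a sixth.
Eb→Cb = 8 semitones, 1 narrower than the major sixth (9), so minor.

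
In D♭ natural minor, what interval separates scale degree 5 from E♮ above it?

augmented fifth

Scale degree 5 of Db natural minor is Ab.
Ab up to E: letters A→E make it a fifth; 8 semitones makes it augmented.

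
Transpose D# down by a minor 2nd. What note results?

C##

A second below D lands on the letter C.
A minor second spans 1 semitone, so D# moves to pitch class 2. On the letter C that is C##.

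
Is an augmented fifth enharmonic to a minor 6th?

An augmented fifth spans 8 semitones; a minor sixth spans 8.
They are enharmonically equivalent.

Yes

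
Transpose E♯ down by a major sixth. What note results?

E down a major sixth is G, so the target letter is G.
From E#, a major sixth is 9 semitones down: G#.

G#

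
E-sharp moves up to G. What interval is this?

diminished third

Counting letters E–F–G gives a third.
E#→G = 2 semitones, 2 narrower than the major third (4), so diminished.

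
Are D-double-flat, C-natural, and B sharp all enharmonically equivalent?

Yes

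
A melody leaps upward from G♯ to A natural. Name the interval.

minor second

Counting letters G–A gives a second.
G#→A = 1 semitone, 1 narrower than the major second (2), so minor.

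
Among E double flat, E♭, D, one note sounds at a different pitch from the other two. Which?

In 12-tone equal temperament, enharmonic equivalents share a pitch class. Ebb is pitch class 2; Eb is pitch class 3; D is pitch class 2.
Ebb and D share pitch class 2, while Eb is pitch class 3.

Eb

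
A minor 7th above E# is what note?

D#

A seventh above E lands on the letter D.
A minor seventh spans 10 semitones, so E# moves to pitch class 3. On the letter D that is D#.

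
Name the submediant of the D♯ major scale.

B#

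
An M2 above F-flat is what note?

A second above F lands on the letter G.
A major second spans 2 semitones, so Fb moves to pitch class 6. On the letter G that is Gb.

Gb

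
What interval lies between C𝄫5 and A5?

doubly augmented sixth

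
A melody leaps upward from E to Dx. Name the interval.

augmented seventh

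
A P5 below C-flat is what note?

Fb

C down a perfect fifth is F, so the target letter is F.
From Cb, a perfect fifth is 7 semitones down: Fb.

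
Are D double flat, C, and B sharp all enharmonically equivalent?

Yes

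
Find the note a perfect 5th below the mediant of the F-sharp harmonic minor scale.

D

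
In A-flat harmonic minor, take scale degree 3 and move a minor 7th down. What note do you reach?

Db

Scale degree 3 of Ab harmonic minor is Cb.
A minor seventh (10 semitones) below Cb lands on the letter D, giving Db.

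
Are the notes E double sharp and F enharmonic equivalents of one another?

No

E## is pitch class 6; F is pitch class 5.
The pitch classes differ (6 vs. 5), so they are not enharmonic equivalents.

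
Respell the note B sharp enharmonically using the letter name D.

Plain D sits 2 semitones above B#, so on the letter D the same pitch needs a double flat: Dbb.

Dbb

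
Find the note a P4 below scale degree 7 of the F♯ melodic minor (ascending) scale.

B#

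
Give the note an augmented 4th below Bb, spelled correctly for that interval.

B down a perfect fourth is F#, so the target letter is F.
From Bb, an augmented fourth is 6 semitones down: Fb.

Fb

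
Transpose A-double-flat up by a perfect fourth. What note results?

Dbb

A fourth above A lands on the letter D.
A perfect fourth spans 5 semitones, so Abb moves to pitch class 0. On the letter D that is Dbb.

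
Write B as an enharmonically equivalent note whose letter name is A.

B is pitch class 11. The letter A alone is pitch class 9.
To reach pitch class 11 from A requires an offset of +2 semitones, i.e. double sharp: A##.

A##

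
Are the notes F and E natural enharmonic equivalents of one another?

No

F is pitch class 5; E is pitch class 4.
The pitch classes differ (5 vs. 4), so they are not enharmonic equivalents.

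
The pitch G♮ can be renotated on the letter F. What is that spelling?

F##

Plain F sits 2 semitones below G, so on the letter F the same pitch needs a double sharp: F##.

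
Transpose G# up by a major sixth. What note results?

E#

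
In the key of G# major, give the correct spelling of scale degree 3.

B#

Degree 3 takes the letter 2 steps above G, which is B.
In major, degree 3 sits 4 semitones above the tonic. G# + 4 semitones is pitch class 0, spelled on B as B#.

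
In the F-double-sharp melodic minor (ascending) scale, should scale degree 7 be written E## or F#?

E##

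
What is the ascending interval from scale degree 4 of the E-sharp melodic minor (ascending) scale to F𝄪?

major sixth

Scale degree 4 of E# melodic minor (ascending) is A#.
A# up to F##: letters A→F make it a sixth; 9 semitones makes it major.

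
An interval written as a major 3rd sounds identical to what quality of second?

doubly augmented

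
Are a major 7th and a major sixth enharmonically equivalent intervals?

A major seventh spans 11 semitones; a major sixth spans 9.
The spans differ, so they are not enharmonic equivalents.

No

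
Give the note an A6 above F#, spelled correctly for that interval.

D##

F up a major sixth is D, so the target letter is D.
From F#, an augmented sixth is 10 semitones up: D##.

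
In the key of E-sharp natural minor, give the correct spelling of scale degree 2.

F##

The E# natural minor scale runs E# F## G# A# B# C# D#.
Degree 2 is F##.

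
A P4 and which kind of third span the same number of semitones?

augmented

A perfect fourth spans 5 semitones.
A third spanning 5 semitones is augmented (the major third is 4).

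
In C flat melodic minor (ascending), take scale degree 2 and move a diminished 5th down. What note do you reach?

Scale degree 2 of Cb melodic minor (ascending) is Db.
A diminished fifth (6 semitones) below Db lands on the letter G, giving G.

G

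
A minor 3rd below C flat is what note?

C down a major third is Ab, so the target letter is A.
From Cb, a minor third is 3 semitones down: Ab.

Ab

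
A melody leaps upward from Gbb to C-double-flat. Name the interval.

Counting letters G–A–B–C gives a fourth.
Gbb→Cbb = 5 semitones, exactly the perfect fourth.

perfect fourth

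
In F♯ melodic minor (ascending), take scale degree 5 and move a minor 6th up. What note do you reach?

A

Scale degree 5 of F# melodic minor (ascending) is C#.
A minor sixth (8 semitones) above C# lands on the letter A, giving A.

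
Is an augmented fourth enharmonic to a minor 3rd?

An augmented fourth spans 6 semitones; a minor third spans 3.
The spans differ, so they are not enharmonic equivalents.

No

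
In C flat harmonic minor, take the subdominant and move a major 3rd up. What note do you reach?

Ab

The subdominant of Cb harmonic minor is Fb.
A major third (4 semitones) above Fb lands on the letter A, giving Ab.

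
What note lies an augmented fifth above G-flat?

G up a perfect fifth is D, so the target letter is D.
From Gb, an augmented fifth is 8 semitones up: D.

D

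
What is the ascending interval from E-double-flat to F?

augmented second

Counting letters E–F gives a second.
Ebb→F = 3 semitones, 1 wider than the major second (2), so augmented.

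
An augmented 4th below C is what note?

Gb

A fourth below C lands on the letter G.
An augmented fourth spans 6 semitones, so C moves to pitch class 6. On the letter G that is Gb.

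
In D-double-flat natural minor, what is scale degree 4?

Degree 4 takes the letter 3 steps above D, which is G.
In natural minor, degree 4 sits 5 semitones above the tonic. Dbb + 5 semitones is pitch class 5, spelled on G as Gbb.

Gbb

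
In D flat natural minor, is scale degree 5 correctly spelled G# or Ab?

Each scale degree takes a distinct letter name. Degree 5 of a scale on D must use the letter A.
Ab and G# are enharmonically the same pitch, but only Ab uses the letter A, so it is the correct spelling here.

Ab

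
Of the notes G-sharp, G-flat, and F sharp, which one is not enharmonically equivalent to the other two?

G#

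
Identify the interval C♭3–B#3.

doubly augmented seventh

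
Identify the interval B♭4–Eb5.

The letter names run B→E, a span of 3 letter steps, so the interval is some kind of fourth.
Bb to Eb is 5 semitones. A perfect fourth is 5, so 5 makes it perfect.

perfect fourth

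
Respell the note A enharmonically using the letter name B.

Bbb

Plain B sits 2 semitones above A, so on the letter B the same pitch needs a double flat: Bbb.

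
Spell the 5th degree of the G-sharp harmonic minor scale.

D#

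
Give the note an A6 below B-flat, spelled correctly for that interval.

Dbb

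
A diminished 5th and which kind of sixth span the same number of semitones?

A diminished fifth spans 6 semitones.
A sixth spanning 6 semitones is doubly diminished (the major sixth is 9).

doubly diminished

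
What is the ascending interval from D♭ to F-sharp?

The letter names run D→F, a span of 2 letter steps, so the interval is some kind of third.
Db to F# is 5 semitones. A major third is 4, so 5 makes it augmented.

augmented third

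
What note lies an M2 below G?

F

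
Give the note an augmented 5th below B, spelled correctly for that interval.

A fifth below B lands on the letter E.
An augmented fifth spans 8 semitones, so B moves to pitch class 3. On the letter E that is Eb.

Eb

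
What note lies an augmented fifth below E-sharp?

A fifth below E lands on the letter A.
An augmented fifth spans 8 semitones, so E# moves to pitch class 9. On the letter A that is A.

A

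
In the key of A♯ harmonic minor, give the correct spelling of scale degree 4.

D#

The A# harmonic minor scale runs A# B# C# D# E# F# G##.
Degree 4 is D#.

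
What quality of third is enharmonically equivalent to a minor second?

A minor second spans 1 semitone.
A third spanning 1 semitone is doubly diminished (the major third is 4).

doubly diminished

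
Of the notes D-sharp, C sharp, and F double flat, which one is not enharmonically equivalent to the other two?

C#

In 12-tone equal temperament, enharmonic equivalents share a pitch class. D# is pitch class 3; C# is pitch class 1; Fbb is pitch class 3.
D# and Fbb share pitch class 3, while C# is pitch class 1.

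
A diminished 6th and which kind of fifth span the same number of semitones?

A diminished sixth spans 7 semitones.
A fifth spanning 7 semitones is perfect (the perfect fifth is 7).

perfect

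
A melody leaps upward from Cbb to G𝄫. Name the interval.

perfect fifth

The letter names run C→G, a span of 4 letter steps, so the interval is some kind of fifth.
Cbb to Gbb is 7 semitones. A perfect fifth is 7, so 7 makes it perfect.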